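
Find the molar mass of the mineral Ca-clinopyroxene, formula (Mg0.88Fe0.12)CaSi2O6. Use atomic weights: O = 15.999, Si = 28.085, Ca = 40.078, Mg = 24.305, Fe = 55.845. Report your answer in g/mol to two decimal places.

The formula mass is the sum 0.88(24.305) + 0.12(55.845) + 1(40.078) + 2(28.085) + 6(15.999).

220.33 g/mol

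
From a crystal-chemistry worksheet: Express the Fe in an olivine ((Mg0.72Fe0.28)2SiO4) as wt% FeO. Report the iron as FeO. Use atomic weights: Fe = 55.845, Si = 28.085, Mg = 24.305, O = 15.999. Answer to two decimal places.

Formula mass = 158.353 g/mol.
0.56 Fe → 0.5600 mol FeO per formula unit; M(FeO) = 71.844, so FeO mass = 40.233 g.
40.233/158.353 × 100 = 25.41 wt%.

25.41 wt%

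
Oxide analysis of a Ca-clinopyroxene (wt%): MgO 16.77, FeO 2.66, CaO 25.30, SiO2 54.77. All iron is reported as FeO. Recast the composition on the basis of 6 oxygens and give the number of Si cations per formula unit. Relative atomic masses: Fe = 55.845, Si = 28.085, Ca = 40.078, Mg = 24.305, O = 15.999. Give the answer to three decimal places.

2.005 Si apfu

16.77 wt% MgO ÷ 40.304 g/mol = 0.41609 mol, giving 0.41609 Mg and 0.41609 O.
2.66 wt% FeO ÷ 71.844 g/mol = 0.03702 mol, giving 0.03702 Fe and 0.03702 O.
25.30 wt% CaO ÷ 56.077 g/mol = 0.45117 mol, giving 0.45117 Ca and 0.45117 O.
54.77 wt% SiO2 ÷ 60.083 g/mol = 0.91157 mol, giving 0.91157 Si and 1.82314 O.
Oxygen sums to 2.72742; scaling by 6/2.72742 = 2.19988 puts the formula on 6 O.
Si: 0.91157 × 2.19988 = 2.005 atoms per formula unit.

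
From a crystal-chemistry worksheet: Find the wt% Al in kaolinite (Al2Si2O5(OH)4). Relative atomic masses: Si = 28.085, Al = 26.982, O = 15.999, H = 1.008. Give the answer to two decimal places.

20.90 wt%

Formula mass = 2·26.982 + 2·28.085 + 9·15.999 + 4·1.008 = 258.157 g/mol, of which 53.964 g is Al.
So Al makes up 53.964/258.157 = 0.2090 of the mass, i.e. 20.90%.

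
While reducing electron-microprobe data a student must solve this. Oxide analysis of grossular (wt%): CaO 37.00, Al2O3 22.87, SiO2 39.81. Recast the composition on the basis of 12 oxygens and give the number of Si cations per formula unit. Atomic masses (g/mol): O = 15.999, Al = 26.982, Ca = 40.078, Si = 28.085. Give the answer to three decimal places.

2.991 Si apfu

37.00 wt% CaO ÷ 56.077 g/mol = 0.65981 mol, giving 0.65981 Ca and 0.65981 O.
22.87 wt% Al2O3 ÷ 101.961 g/mol = 0.22430 mol, giving 0.44860 Al and 0.67290 O.
39.81 wt% SiO2 ÷ 60.083 g/mol = 0.66258 mol, giving 0.66258 Si and 1.32516 O.
Oxygen sums to 2.65787; scaling by 12/2.65787 = 4.51489 puts the formula on 12 O.
Si: 0.66258 × 4.51489 = 2.991 atoms per formula unit.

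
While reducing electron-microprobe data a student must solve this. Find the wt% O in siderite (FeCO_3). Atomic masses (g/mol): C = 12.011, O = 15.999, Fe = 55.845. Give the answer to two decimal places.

Formula mass = 1*55.845 + 1*12.011 + 3*15.999 = 115.853 g/mol, of which 47.997 g is O.
So O makes up 47.997/115.853 = 0.4143 of the mass, i.e. 41.43%.

41.43 wt%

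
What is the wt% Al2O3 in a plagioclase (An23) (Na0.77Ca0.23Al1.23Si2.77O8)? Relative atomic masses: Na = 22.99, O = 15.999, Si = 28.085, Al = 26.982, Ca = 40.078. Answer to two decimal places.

M(Na0.77Ca0.23Al1.23Si2.77O8) = 265.896 g/mol; M(Al2O3) = 101.961 g/mol.
Moles Al2O3 per formula unit = 1.23 Al ÷ 2 = 0.6150.
Al2O3 fraction = (0.6150 × 101.961) / 265.896 = 62.706/265.896 = 0.2358.

23.58 wt%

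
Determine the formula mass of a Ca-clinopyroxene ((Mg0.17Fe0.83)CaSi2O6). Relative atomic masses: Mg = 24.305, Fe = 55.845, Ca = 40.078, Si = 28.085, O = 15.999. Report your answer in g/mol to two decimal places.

The formula mass is the sum 0.17*24.305 + 0.83*55.845 + 1*40.078 + 2*28.085 + 6*15.999.

242.73 g/mol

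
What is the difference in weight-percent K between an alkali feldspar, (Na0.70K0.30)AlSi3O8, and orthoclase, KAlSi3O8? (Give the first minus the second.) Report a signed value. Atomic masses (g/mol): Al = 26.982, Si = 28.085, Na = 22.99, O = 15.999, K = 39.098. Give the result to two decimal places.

M((Na0.70K0.30)AlSi3O8) = 267.051 g/mol, so wt% K = 11.729/267.051 × 100 = 4.39%.
M(KAlSi3O8) = 278.327 g/mol, so wt% K = 39.098/278.327 × 100 = 14.05%.
4.39 − 14.05 = -9.66 pp.

-9.66 percentage points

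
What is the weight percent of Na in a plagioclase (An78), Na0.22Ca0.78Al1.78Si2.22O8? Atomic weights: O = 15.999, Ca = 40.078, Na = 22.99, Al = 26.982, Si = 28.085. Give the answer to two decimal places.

1.84 weight percent

Formula mass = 0.22*22.99 + 0.78*40.078 + 1.78*26.982 + 2.22*28.085 + 8*15.999 = 274.687 g/mol, of which 5.058 g is Na.
So Na makes up 5.058/274.687 = 0.0184 of the mass, i.e. 1.84%.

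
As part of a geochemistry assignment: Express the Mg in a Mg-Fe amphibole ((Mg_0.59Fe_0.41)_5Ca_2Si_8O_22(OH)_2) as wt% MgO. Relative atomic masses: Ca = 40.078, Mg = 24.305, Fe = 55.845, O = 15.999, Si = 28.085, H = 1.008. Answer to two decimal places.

13.56 wt%

Molar mass of (Mg_0.59Fe_0.41)_5Ca_2Si_8O_22(OH)_2 = 2.95·24.305 + 2.05·55.845 + 2·40.078 + 8·28.085 + 24·15.999 + 2·1.008 = 877.010 g/mol.
Each formula unit contains 2.95 Mg, equivalent to 2.95/1 = 2.9500 mol MgO.
M(MgO) = 1×24.305 + 1×15.999 = 40.304 g/mol.
Mass of MgO per formula unit = 2.9500 × 40.304 = 118.897 g.
MgO wt% = 118.897 / 877.010 × 100 = 13.56%.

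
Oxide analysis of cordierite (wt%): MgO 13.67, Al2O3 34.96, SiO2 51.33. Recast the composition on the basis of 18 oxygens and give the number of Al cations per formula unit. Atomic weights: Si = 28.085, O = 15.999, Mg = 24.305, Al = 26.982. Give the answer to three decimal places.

4.012 Al apfu

MgO (M=40.304): mol = 0.33917; Mg = 0.33917, O = 0.33917.
Al2O3 (M=101.961): mol = 0.34288; Al = 0.68576, O = 1.02864.
SiO2 (M=60.083): mol = 0.85432; Si = 0.85432, O = 1.70864.
ΣO = 3.07645; factor = 18/ΣO = 5.85090.
Al apfu = 0.68576 × 5.85090 = 4.012.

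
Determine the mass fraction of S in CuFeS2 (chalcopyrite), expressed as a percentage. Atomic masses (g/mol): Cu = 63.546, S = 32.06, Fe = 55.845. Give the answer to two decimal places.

34.94 weight percent

Molar mass of CuFeS2: 1*63.546 + 1*55.845 + 2*32.06 = 183.511 g/mol.
Mass of S per formula unit: 2 × 32.06 = 64.120 g.
Weight fraction S = 64.120 / 183.511 = 0.3494.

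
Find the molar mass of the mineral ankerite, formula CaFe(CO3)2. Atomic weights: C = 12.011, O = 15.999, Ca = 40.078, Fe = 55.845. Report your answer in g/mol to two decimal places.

215.94 g/mol

The formula mass is the sum 1×40.078 + 1×55.845 + 2×12.011 + 6×15.999.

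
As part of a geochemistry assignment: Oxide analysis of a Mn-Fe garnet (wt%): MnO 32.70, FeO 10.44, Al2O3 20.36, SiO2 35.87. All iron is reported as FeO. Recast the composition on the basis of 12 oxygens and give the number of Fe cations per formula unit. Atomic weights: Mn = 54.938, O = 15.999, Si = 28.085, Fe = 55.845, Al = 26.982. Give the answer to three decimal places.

MnO (M=70.937): mol = 0.46097; Mn = 0.46097, O = 0.46097.
FeO (M=71.844): mol = 0.14531; Fe = 0.14531, O = 0.14531.
Al2O3 (M=101.961): mol = 0.19968; Al = 0.39936, O = 0.59904.
SiO2 (M=60.083): mol = 0.59701; Si = 0.59701, O = 1.19402.
ΣO = 2.39934; factor = 12/ΣO = 5.00138.
Fe apfu = 0.14531 × 5.00138 = 0.727.

0.727 Fe apfu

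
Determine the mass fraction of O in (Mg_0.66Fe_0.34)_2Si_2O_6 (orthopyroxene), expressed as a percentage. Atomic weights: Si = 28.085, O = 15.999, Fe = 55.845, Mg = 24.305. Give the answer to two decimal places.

M((Mg_0.66Fe_0.34)_2Si_2O_6) = 222.221 g/mol.
O contributes 6 × 15.999 = 95.994 g per mole.
95.994/222.221 = 0.4320 → 43.20%.

43.20 wt%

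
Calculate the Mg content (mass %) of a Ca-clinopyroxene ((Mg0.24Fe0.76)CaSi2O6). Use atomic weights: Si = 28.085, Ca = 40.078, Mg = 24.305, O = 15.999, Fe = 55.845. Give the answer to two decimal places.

Formula mass = 0.24×24.305 + 0.76×55.845 + 1×40.078 + 2×28.085 + 6×15.999 = 240.517 g/mol, of which 5.833 g is Mg.
So Mg makes up 5.833/240.517 = 0.0243 of the mass, i.e. 2.43%.

2.43 mass %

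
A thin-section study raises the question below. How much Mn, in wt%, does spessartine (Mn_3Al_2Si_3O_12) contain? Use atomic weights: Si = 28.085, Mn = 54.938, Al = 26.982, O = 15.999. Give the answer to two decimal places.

Formula mass = 3*54.938 + 2*26.982 + 3*28.085 + 12*15.999 = 495.021 g/mol, of which 164.814 g is Mn.
So Mn makes up 164.814/495.021 = 0.3329 of the mass, i.e. 33.29%.

33.29 wt%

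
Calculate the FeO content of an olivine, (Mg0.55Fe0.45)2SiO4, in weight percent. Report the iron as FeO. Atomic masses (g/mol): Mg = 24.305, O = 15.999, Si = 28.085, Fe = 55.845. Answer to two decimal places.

Molar mass of (Mg0.55Fe0.45)2SiO4 = 1.10×24.305 + 0.90×55.845 + 1×28.085 + 4×15.999 = 169.077 g/mol.
Each formula unit contains 0.90 Fe, equivalent to 0.90/1 = 0.9000 mol FeO.
M(FeO) = 1×55.845 + 1×15.999 = 71.844 g/mol.
Mass of FeO per formula unit = 0.9000 × 71.844 = 64.660 g.
FeO wt% = 64.660 / 169.077 × 100 = 38.24%.

38.24 wt%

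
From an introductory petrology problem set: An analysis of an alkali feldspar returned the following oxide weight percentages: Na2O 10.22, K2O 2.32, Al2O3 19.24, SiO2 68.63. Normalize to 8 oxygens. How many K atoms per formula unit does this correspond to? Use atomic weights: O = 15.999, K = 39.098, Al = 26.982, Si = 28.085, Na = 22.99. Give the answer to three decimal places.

0.130 K apfu

10.22 wt% Na2O ÷ 61.979 g/mol = 0.16489 mol, giving 0.32978 Na and 0.16489 O.
2.32 wt% K2O ÷ 94.195 g/mol = 0.02463 mol, giving 0.04926 K and 0.02463 O.
19.24 wt% Al2O3 ÷ 101.961 g/mol = 0.18870 mol, giving 0.37740 Al and 0.56610 O.
68.63 wt% SiO2 ÷ 60.083 g/mol = 1.14225 mol, giving 1.14225 Si and 2.28450 O.
Oxygen sums to 3.04012; scaling by 8/3.04012 = 2.63148 puts the formula on 8 O.
K: 0.04926 × 2.63148 = 0.130 atoms per formula unit.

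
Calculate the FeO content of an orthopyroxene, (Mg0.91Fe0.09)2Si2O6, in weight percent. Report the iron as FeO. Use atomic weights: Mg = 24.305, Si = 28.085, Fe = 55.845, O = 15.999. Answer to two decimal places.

Molar mass of (Mg0.91Fe0.09)2Si2O6 = 1.82·24.305 + 0.18·55.845 + 2·28.085 + 6·15.999 = 206.451 g/mol.
Each formula unit contains 0.18 Fe, equivalent to 0.18/1 = 0.1800 mol FeO.
M(FeO) = 1×55.845 + 1×15.999 = 71.844 g/mol.
Mass of FeO per formula unit = 0.1800 × 71.844 = 12.932 g.
FeO wt% = 12.932 / 206.451 × 100 = 6.26%.

6.26 wt%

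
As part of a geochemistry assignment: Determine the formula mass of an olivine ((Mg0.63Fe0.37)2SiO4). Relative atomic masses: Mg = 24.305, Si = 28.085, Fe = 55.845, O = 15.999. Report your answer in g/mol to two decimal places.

Mg: 1.26 × 24.305 = 30.6243
Fe: 0.74 × 55.845 = 41.3253
Si: 1 × 28.085 = 28.0850
O: 4 × 15.999 = 63.9960
Summing the contributions gives the formula mass.

164.03 g/mol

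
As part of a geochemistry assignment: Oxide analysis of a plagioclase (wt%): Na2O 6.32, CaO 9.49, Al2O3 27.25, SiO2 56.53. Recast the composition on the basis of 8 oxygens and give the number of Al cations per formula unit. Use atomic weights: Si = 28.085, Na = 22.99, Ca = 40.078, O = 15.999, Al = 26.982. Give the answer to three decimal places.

1.447 Al apfu

Na2O: 6.32/61.979 = 0.10197 mol → 0.20394 mol Na, 0.10197 mol O.
CaO: 9.49/56.077 = 0.16923 mol → 0.16923 mol Ca, 0.16923 mol O.
Al2O3: 27.25/101.961 = 0.26726 mol → 0.53452 mol Al, 0.80178 mol O.
SiO2: 56.53/60.083 = 0.94087 mol → 0.94087 mol Si, 1.88174 mol O.
Total oxygen = 2.95472 mol. Normalization factor = 8/2.95472 = 2.70753.
Al per 8 O = 0.53452 × 2.70753 = 1.447.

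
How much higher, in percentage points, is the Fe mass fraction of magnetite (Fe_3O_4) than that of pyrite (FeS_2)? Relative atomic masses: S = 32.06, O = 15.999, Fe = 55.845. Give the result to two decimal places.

25.81 percentage points

Fe in Fe_3O_4: molar mass 231.531 g/mol; 3×55.845 = 167.535 g → 72.36 wt%.
Fe in FeS_2: molar mass 119.965 g/mol; 1×55.845 = 55.845 g → 46.55 wt%.
Difference = 72.36 − 46.55 = 25.81 percentage points.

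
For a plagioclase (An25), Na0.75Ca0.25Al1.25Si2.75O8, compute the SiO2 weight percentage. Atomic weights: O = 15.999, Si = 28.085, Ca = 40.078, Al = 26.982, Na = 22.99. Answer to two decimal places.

62.07 wt%

Formula mass = 266.215 g/mol.
2.75 Si → 2.7500 mol SiO2 per formula unit; M(SiO2) = 60.083, so SiO2 mass = 165.228 g.
165.228/266.215 × 100 = 62.07 wt%.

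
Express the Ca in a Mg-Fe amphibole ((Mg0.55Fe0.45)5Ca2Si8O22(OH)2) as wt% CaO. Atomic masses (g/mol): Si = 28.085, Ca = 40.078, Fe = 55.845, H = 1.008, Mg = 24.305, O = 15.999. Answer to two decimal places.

12.70 wt%

Formula mass = 883.318 g/mol.
2 Ca → 2.0000 mol CaO per formula unit; M(CaO) = 56.077, so CaO mass = 112.154 g.
112.154/883.318 × 100 = 12.70 wt%.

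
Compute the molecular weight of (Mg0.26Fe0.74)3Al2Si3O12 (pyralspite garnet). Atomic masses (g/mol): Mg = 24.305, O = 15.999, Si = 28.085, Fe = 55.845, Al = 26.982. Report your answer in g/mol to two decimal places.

473.14 g/mol

M = 0.78(24.305) + 2.22(55.845) + 2(26.982) + 3(28.085) + 12(15.999)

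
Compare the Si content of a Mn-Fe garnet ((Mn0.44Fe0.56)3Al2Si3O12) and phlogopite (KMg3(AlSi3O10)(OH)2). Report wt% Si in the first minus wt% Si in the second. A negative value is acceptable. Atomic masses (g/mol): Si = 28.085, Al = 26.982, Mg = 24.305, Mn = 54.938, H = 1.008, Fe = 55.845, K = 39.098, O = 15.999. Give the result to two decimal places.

-3.22 percentage points

Si in (Mn0.44Fe0.56)3Al2Si3O12: molar mass 496.545 g/mol; 3×28.085 = 84.255 g → 16.97 wt%.
Si in KMg3(AlSi3O10)(OH)2: molar mass 417.254 g/mol; 3×28.085 = 84.255 g → 20.19 wt%.
Difference = 16.97 − 20.19 = -3.22 percentage points.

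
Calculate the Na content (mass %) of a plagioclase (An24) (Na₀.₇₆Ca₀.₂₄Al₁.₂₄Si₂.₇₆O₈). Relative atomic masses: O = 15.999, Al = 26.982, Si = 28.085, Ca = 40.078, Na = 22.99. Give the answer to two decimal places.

Molar mass of Na₀.₇₆Ca₀.₂₄Al₁.₂₄Si₂.₇₆O₈: 0.76×22.99 + 0.24×40.078 + 1.24×26.982 + 2.76×28.085 + 8×15.999 = 266.055 g/mol.
Mass of Na per formula unit: 0.76 × 22.99 = 17.472 g.
Weight fraction Na = 17.472 / 266.055 = 0.0657.

6.57 mass %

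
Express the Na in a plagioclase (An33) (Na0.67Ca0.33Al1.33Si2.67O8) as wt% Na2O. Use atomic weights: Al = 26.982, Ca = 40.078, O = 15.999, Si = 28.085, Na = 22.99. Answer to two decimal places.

Molar mass of Na0.67Ca0.33Al1.33Si2.67O8 = 0.67*22.99 + 0.33*40.078 + 1.33*26.982 + 2.67*28.085 + 8*15.999 = 267.494 g/mol.
Each formula unit contains 0.67 Na, equivalent to 0.67/2 = 0.3350 mol Na2O.
M(Na2O) = 2×22.99 + 1×15.999 = 61.979 g/mol.
Mass of Na2O per formula unit = 0.3350 × 61.979 = 20.763 g.
Na2O wt% = 20.763 / 267.494 × 100 = 7.76%.

7.76 wt%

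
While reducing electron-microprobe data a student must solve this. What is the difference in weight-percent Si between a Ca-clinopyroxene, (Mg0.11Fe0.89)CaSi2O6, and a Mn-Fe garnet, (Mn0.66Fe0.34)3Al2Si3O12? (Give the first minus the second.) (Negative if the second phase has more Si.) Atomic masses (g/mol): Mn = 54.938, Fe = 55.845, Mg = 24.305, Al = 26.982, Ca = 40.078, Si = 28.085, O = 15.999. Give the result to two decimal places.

M((Mg0.11Fe0.89)CaSi2O6) = 244.618 g/mol, so wt% Si = 56.170/244.618 × 100 = 22.96%.
M((Mn0.66Fe0.34)3Al2Si3O12) = 495.946 g/mol, so wt% Si = 84.255/495.946 × 100 = 16.99%.
22.96 − 16.99 = 5.97 pp.

5.97 percentage points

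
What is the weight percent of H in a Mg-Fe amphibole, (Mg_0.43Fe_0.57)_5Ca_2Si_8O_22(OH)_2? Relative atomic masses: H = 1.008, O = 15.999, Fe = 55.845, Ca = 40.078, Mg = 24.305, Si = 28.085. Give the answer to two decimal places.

Molar mass of (Mg_0.43Fe_0.57)_5Ca_2Si_8O_22(OH)_2: 2.15·24.305 + 2.85·55.845 + 2·40.078 + 8·28.085 + 24·15.999 + 2·1.008 = 902.242 g/mol.
Mass of H per formula unit: 2 × 1.008 = 2.016 g.
Weight fraction H = 2.016 / 902.242 = 0.0022.

0.22 wt%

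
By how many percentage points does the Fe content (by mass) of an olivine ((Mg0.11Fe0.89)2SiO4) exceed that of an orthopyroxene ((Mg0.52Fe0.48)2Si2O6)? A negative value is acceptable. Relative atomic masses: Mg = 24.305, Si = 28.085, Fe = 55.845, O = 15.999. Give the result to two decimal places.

M((Mg0.11Fe0.89)2SiO4) = 196.832 g/mol, so wt% Fe = 99.404/196.832 × 100 = 50.50%.
M((Mg0.52Fe0.48)2Si2O6) = 231.052 g/mol, so wt% Fe = 53.611/231.052 × 100 = 23.20%.
50.50 − 23.20 = 27.30 pp.

27.30 percentage points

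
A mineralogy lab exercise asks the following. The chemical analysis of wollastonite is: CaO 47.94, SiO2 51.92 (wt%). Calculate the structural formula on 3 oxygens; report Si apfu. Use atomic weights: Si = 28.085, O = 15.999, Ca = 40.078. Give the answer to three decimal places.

1.004 Si apfu

CaO: 47.94/56.077 = 0.85490 mol → 0.85490 mol Ca, 0.85490 mol O.
SiO2: 51.92/60.083 = 0.86414 mol → 0.86414 mol Si, 1.72828 mol O.
Total oxygen = 2.58318 mol. Normalization factor = 3/2.58318 = 1.16136.
Si per 3 O = 0.86414 × 1.16136 = 1.004.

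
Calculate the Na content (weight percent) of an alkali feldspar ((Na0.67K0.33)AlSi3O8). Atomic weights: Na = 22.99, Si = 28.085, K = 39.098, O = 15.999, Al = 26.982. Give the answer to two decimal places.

Molar mass of (Na0.67K0.33)AlSi3O8: 0.67·22.99 + 0.33·39.098 + 1·26.982 + 3·28.085 + 8·15.999 = 267.535 g/mol.
Mass of Na per formula unit: 0.67 × 22.99 = 15.403 g.
Weight fraction Na = 15.403 / 267.535 = 0.0576.

5.76 weight percent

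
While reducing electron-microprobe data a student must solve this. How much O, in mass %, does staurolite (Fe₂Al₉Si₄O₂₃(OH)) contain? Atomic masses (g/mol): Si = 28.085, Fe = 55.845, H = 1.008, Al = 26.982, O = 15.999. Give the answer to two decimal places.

45.08 mass %

M(Fe₂Al₉Si₄O₂₃(OH)) = 851.852 g/mol.
O contributes 24 × 15.999 = 383.976 g per mole.
383.976/851.852 = 0.4508 → 45.08%.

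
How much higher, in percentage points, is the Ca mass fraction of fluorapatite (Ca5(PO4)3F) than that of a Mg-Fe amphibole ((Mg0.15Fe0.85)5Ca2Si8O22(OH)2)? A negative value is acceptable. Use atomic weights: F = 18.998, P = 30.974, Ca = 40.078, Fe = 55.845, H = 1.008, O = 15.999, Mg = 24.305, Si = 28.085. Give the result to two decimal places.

31.27 percentage points

Ca in Ca5(PO4)3F: molar mass 504.298 g/mol; 5×40.078 = 200.390 g → 39.74 wt%.
Ca in (Mg0.15Fe0.85)5Ca2Si8O22(OH)2: molar mass 946.398 g/mol; 2×40.078 = 80.156 g → 8.47 wt%.
Difference = 39.74 − 8.47 = 31.27 percentage points.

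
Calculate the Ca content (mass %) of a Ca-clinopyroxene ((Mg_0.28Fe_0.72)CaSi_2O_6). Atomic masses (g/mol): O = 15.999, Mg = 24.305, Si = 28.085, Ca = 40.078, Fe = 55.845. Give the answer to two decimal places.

M((Mg_0.28Fe_0.72)CaSi_2O_6) = 239.256 g/mol.
Ca contributes 1 × 40.078 = 40.078 g per mole.
40.078/239.256 = 0.1675 → 16.75%.

16.75 mass %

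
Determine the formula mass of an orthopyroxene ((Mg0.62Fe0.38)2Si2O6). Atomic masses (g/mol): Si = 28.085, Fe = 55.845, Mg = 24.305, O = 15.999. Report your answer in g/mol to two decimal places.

224.74 g/mol

The formula mass is the sum 1.24*24.305 + 0.76*55.845 + 2*28.085 + 6*15.999.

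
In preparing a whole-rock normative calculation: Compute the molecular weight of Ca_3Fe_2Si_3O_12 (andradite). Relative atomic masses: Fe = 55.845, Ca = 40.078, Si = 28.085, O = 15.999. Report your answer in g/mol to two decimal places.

508.17 g/mol

The formula mass is the sum 3*40.078 + 2*55.845 + 3*28.085 + 12*15.999.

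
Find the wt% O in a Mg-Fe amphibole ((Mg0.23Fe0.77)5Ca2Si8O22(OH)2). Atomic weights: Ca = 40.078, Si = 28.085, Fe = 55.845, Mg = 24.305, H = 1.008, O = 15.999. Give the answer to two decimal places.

41.12 mass %

Formula mass = 1.15*24.305 + 3.85*55.845 + 2*40.078 + 8*28.085 + 24*15.999 + 2*1.008 = 933.782 g/mol, of which 383.976 g is O.
So O makes up 383.976/933.782 = 0.4112 of the mass, i.e. 41.12%.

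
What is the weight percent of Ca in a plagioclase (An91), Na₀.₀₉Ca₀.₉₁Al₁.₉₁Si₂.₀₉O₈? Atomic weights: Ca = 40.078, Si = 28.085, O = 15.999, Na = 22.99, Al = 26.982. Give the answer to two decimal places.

Molar mass of Na₀.₀₉Ca₀.₉₁Al₁.₉₁Si₂.₀₉O₈: 0.09×22.99 + 0.91×40.078 + 1.91×26.982 + 2.09×28.085 + 8×15.999 = 276.765 g/mol.
Mass of Ca per formula unit: 0.91 × 40.078 = 36.471 g.
Weight fraction Ca = 36.471 / 276.765 = 0.1318.

13.18 wt%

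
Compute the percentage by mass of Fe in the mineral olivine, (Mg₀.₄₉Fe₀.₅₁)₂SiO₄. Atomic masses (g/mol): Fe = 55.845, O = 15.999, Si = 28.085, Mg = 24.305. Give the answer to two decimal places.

32.95 weight percent

Molar mass of (Mg₀.₄₉Fe₀.₅₁)₂SiO₄: 0.98·24.305 + 1.02·55.845 + 1·28.085 + 4·15.999 = 172.862 g/mol.
Mass of Fe per formula unit: 1.02 × 55.845 = 56.962 g.
Weight fraction Fe = 56.962 / 172.862 = 0.3295.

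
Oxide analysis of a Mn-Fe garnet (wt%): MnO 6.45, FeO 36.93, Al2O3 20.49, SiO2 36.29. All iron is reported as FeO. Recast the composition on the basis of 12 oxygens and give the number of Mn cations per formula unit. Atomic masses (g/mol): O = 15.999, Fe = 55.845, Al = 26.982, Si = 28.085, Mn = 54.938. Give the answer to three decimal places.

MnO: 6.45/70.937 = 0.09093 mol → 0.09093 mol Mn, 0.09093 mol O.
FeO: 36.93/71.844 = 0.51403 mol → 0.51403 mol Fe, 0.51403 mol O.
Al2O3: 20.49/101.961 = 0.20096 mol → 0.40192 mol Al, 0.60288 mol O.
SiO2: 36.29/60.083 = 0.60400 mol → 0.60400 mol Si, 1.20800 mol O.
Total oxygen = 2.41584 mol. Normalization factor = 12/2.41584 = 4.96722.
Mn per 12 O = 0.09093 × 4.96722 = 0.452.

0.452 Mn apfu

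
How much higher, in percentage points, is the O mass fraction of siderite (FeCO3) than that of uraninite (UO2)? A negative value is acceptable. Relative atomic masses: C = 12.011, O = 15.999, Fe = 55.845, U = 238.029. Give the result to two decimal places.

29.58 percentage points

M(FeCO3) = 115.853 g/mol, so wt% O = 47.997/115.853 × 100 = 41.43%.
M(UO2) = 270.027 g/mol, so wt% O = 31.998/270.027 × 100 = 11.85%.
41.43 − 11.85 = 29.58 pp.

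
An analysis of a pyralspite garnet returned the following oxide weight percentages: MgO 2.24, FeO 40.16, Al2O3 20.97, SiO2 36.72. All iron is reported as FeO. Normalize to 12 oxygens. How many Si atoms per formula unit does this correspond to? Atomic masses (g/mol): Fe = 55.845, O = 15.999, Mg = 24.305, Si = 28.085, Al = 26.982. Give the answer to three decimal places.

2.989 Si apfu

MgO: 2.24/40.304 = 0.05558 mol → 0.05558 mol Mg, 0.05558 mol O.
FeO: 40.16/71.844 = 0.55899 mol → 0.55899 mol Fe, 0.55899 mol O.
Al2O3: 20.97/101.961 = 0.20567 mol → 0.41134 mol Al, 0.61701 mol O.
SiO2: 36.72/60.083 = 0.61115 mol → 0.61115 mol Si, 1.22230 mol O.
Total oxygen = 2.45388 mol. Normalization factor = 12/2.45388 = 4.89021.
Si per 12 O = 0.61115 × 4.89021 = 2.989.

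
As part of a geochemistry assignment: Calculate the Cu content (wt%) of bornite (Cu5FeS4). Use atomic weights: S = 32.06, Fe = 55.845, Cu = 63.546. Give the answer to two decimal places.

63.32 wt%

M(Cu5FeS4) = 501.815 g/mol.
Cu contributes 5 × 63.546 = 317.730 g per mole.
317.730/501.815 = 0.6332 → 63.32%.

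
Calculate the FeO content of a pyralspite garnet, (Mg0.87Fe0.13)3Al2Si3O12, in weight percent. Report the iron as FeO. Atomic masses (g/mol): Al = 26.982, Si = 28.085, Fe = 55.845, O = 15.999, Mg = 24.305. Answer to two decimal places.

Formula mass = 415.423 g/mol.
0.39 Fe → 0.3900 mol FeO per formula unit; M(FeO) = 71.844, so FeO mass = 28.019 g.
28.019/415.423 × 100 = 6.74 wt%.

6.74 wt%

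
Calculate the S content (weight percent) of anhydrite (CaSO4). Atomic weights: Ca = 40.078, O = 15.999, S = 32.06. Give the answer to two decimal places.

Formula mass = 1×40.078 + 1×32.06 + 4×15.999 = 136.134 g/mol, of which 32.060 g is S.
So S makes up 32.060/136.134 = 0.2355 of the mass, i.e. 23.55%.

23.55 weight percent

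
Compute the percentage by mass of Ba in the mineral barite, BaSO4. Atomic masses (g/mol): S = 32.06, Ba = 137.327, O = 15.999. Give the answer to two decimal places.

58.84 weight percent

M(BaSO4) = 233.383 g/mol.
Ba contributes 1 × 137.327 = 137.327 g per mole.
137.327/233.383 = 0.5884 → 58.84%.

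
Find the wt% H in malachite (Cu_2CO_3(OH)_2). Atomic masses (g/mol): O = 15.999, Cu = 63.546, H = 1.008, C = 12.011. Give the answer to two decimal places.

M(Cu_2CO_3(OH)_2) = 221.114 g/mol.
H contributes 2 × 1.008 = 2.016 g per mole.
2.016/221.114 = 0.0091 → 0.91%.

0.91 wt%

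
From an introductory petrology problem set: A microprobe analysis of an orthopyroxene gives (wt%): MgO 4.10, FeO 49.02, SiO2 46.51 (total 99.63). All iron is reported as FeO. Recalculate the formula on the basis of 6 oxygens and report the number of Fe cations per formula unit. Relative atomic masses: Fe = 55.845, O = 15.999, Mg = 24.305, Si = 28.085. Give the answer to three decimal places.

1.755 Fe apfu

4.10 wt% MgO ÷ 40.304 g/mol = 0.10173 mol, giving 0.10173 Mg and 0.10173 O.
49.02 wt% FeO ÷ 71.844 g/mol = 0.68231 mol, giving 0.68231 Fe and 0.68231 O.
46.51 wt% SiO2 ÷ 60.083 g/mol = 0.77410 mol, giving 0.77410 Si and 1.54820 O.
Oxygen sums to 2.33224; scaling by 6/2.33224 = 2.57263 puts the formula on 6 O.
Fe: 0.68231 × 2.57263 = 1.755 atoms per formula unit.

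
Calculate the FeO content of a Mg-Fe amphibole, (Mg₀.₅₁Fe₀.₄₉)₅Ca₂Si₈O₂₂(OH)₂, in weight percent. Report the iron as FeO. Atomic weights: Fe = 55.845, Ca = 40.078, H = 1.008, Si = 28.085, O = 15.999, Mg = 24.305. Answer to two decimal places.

19.79 wt%

Formula mass = 889.626 g/mol.
2.45 Fe → 2.4500 mol FeO per formula unit; M(FeO) = 71.844, so FeO mass = 176.018 g.
176.018/889.626 × 100 = 19.79 wt%.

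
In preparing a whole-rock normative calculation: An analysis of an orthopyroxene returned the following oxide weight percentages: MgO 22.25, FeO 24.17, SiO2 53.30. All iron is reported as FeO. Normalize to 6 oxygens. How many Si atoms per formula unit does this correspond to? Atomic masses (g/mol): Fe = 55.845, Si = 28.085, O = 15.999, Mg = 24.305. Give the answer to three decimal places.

1.999 Si apfu

MgO (M=40.304): mol = 0.55205; Mg = 0.55205, O = 0.55205.
FeO (M=71.844): mol = 0.33642; Fe = 0.33642, O = 0.33642.
SiO2 (M=60.083): mol = 0.88711; Si = 0.88711, O = 1.77422.
ΣO = 2.66269; factor = 6/ΣO = 2.25336.
Si apfu = 0.88711 × 2.25336 = 1.999.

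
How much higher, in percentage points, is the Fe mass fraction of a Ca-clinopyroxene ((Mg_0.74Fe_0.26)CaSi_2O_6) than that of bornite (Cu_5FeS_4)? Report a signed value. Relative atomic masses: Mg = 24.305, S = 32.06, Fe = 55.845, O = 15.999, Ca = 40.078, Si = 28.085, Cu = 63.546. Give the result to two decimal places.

Fe in (Mg_0.74Fe_0.26)CaSi_2O_6: molar mass 224.747 g/mol; 0.26×55.845 = 14.520 g → 6.46 wt%.
Fe in Cu_5FeS_4: molar mass 501.815 g/mol; 1×55.845 = 55.845 g → 11.13 wt%.
Difference = 6.46 − 11.13 = -4.67 percentage points.

-4.67 percentage points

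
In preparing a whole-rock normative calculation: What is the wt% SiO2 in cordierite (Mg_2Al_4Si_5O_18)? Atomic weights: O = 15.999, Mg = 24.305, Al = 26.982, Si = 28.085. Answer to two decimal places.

51.36 wt%

M(Mg_2Al_4Si_5O_18) = 584.945 g/mol; M(SiO2) = 60.083 g/mol.
Moles SiO2 per formula unit = 5 Si ÷ 1 = 5.0000.
SiO2 fraction = (5.0000 × 60.083) / 584.945 = 300.415/584.945 = 0.5136.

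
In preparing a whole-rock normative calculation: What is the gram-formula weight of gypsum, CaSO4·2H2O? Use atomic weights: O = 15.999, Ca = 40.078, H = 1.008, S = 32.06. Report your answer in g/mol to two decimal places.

Ca: 1 × 40.078 = 40.0780
S: 1 × 32.06 = 32.0600
O: 6 × 15.999 = 95.9940
H: 4 × 1.008 = 4.0320
Summing the contributions gives the formula mass.

172.16 g/mol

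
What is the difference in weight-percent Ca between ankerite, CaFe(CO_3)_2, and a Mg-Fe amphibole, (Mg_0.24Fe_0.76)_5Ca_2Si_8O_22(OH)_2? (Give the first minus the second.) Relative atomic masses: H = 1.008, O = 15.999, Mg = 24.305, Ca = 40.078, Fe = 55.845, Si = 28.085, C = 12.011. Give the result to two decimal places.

9.96 percentage points

M(CaFe(CO_3)_2) = 215.939 g/mol, so wt% Ca = 40.078/215.939 × 100 = 18.56%.
M((Mg_0.24Fe_0.76)_5Ca_2Si_8O_22(OH)_2) = 932.205 g/mol, so wt% Ca = 80.156/932.205 × 100 = 8.60%.
18.56 − 8.60 = 9.96 pp.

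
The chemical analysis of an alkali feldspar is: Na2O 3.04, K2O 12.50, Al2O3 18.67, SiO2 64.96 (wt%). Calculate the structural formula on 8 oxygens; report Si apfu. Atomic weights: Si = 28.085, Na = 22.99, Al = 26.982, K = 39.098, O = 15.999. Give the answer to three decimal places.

2.989 Si apfu

3.04 wt% Na2O ÷ 61.979 g/mol = 0.04905 mol, giving 0.09810 Na and 0.04905 O.
12.50 wt% K2O ÷ 94.195 g/mol = 0.13270 mol, giving 0.26540 K and 0.13270 O.
18.67 wt% Al2O3 ÷ 101.961 g/mol = 0.18311 mol, giving 0.36622 Al and 0.54933 O.
64.96 wt% SiO2 ÷ 60.083 g/mol = 1.08117 mol, giving 1.08117 Si and 2.16234 O.
Oxygen sums to 2.89342; scaling by 8/2.89342 = 2.76489 puts the formula on 8 O.
Si: 1.08117 × 2.76489 = 2.989 atoms per formula unit.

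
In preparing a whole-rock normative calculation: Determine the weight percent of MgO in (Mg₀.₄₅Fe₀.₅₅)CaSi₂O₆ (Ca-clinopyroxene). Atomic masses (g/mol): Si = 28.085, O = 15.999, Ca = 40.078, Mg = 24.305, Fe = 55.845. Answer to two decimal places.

M((Mg₀.₄₅Fe₀.₅₅)CaSi₂O₆) = 233.894 g/mol; M(MgO) = 40.304 g/mol.
Moles MgO per formula unit = 0.45 Mg ÷ 1 = 0.4500.
MgO fraction = (0.4500 × 40.304) / 233.894 = 18.137/233.894 = 0.0775.

7.75 wt%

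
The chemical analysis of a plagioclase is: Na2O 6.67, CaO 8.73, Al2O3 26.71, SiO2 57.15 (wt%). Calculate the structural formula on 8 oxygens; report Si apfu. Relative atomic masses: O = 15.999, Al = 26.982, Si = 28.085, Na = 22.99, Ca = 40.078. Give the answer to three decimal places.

2.578 Si apfu

6.67 wt% Na2O ÷ 61.979 g/mol = 0.10762 mol, giving 0.21524 Na and 0.10762 O.
8.73 wt% CaO ÷ 56.077 g/mol = 0.15568 mol, giving 0.15568 Ca and 0.15568 O.
26.71 wt% Al2O3 ÷ 101.961 g/mol = 0.26196 mol, giving 0.52392 Al and 0.78588 O.
57.15 wt% SiO2 ÷ 60.083 g/mol = 0.95118 mol, giving 0.95118 Si and 1.90236 O.
Oxygen sums to 2.95154; scaling by 8/2.95154 = 2.71045 puts the formula on 8 O.
Si: 0.95118 × 2.71045 = 2.578 atoms per formula unit.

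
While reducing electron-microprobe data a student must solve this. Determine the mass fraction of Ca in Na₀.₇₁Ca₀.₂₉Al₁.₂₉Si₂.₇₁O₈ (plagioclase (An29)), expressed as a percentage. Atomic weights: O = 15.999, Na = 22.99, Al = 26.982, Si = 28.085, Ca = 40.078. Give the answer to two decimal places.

4.36 weight percent

M(Na₀.₇₁Ca₀.₂₉Al₁.₂₉Si₂.₇₁O₈) = 266.855 g/mol.
Ca contributes 0.29 × 40.078 = 11.623 g per mole.
11.623/266.855 = 0.0436 → 4.36%.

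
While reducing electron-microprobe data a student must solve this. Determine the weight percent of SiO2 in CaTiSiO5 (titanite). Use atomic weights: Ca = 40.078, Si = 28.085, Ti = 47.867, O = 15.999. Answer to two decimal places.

30.65 wt%

Molar mass of CaTiSiO5 = 1·40.078 + 1·47.867 + 1·28.085 + 5·15.999 = 196.025 g/mol.
Each formula unit contains 1 Si, equivalent to 1/1 = 1.0000 mol SiO2.
M(SiO2) = 1×28.085 + 2×15.999 = 60.083 g/mol.
Mass of SiO2 per formula unit = 1.0000 × 60.083 = 60.083 g.
SiO2 wt% = 60.083 / 196.025 × 100 = 30.65%.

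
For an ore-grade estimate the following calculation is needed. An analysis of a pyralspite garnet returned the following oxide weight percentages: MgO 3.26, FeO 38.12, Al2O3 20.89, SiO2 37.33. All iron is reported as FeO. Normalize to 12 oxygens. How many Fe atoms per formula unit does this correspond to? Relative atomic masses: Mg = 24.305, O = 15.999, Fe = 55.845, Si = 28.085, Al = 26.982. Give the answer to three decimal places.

MgO (M=40.304): mol = 0.08089; Mg = 0.08089, O = 0.08089.
FeO (M=71.844): mol = 0.53059; Fe = 0.53059, O = 0.53059.
Al2O3 (M=101.961): mol = 0.20488; Al = 0.40976, O = 0.61464.
SiO2 (M=60.083): mol = 0.62131; Si = 0.62131, O = 1.24262.
ΣO = 2.46874; factor = 12/ΣO = 4.86078.
Fe apfu = 0.53059 × 4.86078 = 2.579.

2.579 Fe apfu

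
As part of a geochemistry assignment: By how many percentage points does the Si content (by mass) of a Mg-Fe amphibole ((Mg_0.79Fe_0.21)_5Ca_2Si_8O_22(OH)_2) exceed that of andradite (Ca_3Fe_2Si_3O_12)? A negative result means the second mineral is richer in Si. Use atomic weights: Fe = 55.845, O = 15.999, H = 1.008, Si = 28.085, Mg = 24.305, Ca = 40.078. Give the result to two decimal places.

9.99 percentage points

First mineral: 224.680 g Si in 845.470 g formula = 26.57 wt% Si.
Second mineral: 84.255 g Si in 508.167 g formula = 16.58 wt% Si.
26.57% − 16.58% gives a difference of 9.99 percentage points.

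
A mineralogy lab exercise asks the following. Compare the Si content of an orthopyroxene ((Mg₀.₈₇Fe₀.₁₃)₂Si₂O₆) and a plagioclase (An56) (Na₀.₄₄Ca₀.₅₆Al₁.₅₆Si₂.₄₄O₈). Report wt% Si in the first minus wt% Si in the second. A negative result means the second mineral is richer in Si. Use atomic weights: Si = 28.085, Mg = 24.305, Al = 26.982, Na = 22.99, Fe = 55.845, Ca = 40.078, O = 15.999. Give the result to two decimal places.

Si in (Mg₀.₈₇Fe₀.₁₃)₂Si₂O₆: molar mass 208.974 g/mol; 2×28.085 = 56.170 g → 26.88 wt%.
Si in Na₀.₄₄Ca₀.₅₆Al₁.₅₆Si₂.₄₄O₈: molar mass 271.171 g/mol; 2.44×28.085 = 68.527 g → 25.27 wt%.
Difference = 26.88 − 25.27 = 1.61 percentage points.

1.61 percentage points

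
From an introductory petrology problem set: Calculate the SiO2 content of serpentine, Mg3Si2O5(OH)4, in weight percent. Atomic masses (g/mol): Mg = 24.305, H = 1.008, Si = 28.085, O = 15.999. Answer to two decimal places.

Molar mass of Mg3Si2O5(OH)4 = 3·24.305 + 2·28.085 + 9·15.999 + 4·1.008 = 277.108 g/mol.
Each formula unit contains 2 Si, equivalent to 2/1 = 2.0000 mol SiO2.
M(SiO2) = 1×28.085 + 2×15.999 = 60.083 g/mol.
Mass of SiO2 per formula unit = 2.0000 × 60.083 = 120.166 g.
SiO2 wt% = 120.166 / 277.108 × 100 = 43.36%.

43.36 wt%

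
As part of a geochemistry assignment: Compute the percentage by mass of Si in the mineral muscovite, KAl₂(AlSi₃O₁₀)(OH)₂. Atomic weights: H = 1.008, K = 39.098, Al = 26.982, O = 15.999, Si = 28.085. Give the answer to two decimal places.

Molar mass of KAl₂(AlSi₃O₁₀)(OH)₂: 1*39.098 + 3*26.982 + 3*28.085 + 12*15.999 + 2*1.008 = 398.303 g/mol.
Mass of Si per formula unit: 3 × 28.085 = 84.255 g.
Weight fraction Si = 84.255 / 398.303 = 0.2115.

21.15 weight percent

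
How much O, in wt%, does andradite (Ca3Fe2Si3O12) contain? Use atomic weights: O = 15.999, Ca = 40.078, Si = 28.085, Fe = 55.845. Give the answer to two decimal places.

37.78 wt%

Formula mass = 3*40.078 + 2*55.845 + 3*28.085 + 12*15.999 = 508.167 g/mol, of which 191.988 g is O.
So O makes up 191.988/508.167 = 0.3778 of the mass, i.e. 37.78%.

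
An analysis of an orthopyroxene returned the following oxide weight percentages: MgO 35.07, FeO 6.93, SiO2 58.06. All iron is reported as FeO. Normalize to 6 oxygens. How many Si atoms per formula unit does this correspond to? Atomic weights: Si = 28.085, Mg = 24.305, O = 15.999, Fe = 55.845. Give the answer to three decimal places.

MgO: 35.07/40.304 = 0.87014 mol → 0.87014 mol Mg, 0.87014 mol O.
FeO: 6.93/71.844 = 0.09646 mol → 0.09646 mol Fe, 0.09646 mol O.
SiO2: 58.06/60.083 = 0.96633 mol → 0.96633 mol Si, 1.93266 mol O.
Total oxygen = 2.89926 mol. Normalization factor = 6/2.89926 = 2.06949.
Si per 6 O = 0.96633 × 2.06949 = 2.000.

2.000 Si apfu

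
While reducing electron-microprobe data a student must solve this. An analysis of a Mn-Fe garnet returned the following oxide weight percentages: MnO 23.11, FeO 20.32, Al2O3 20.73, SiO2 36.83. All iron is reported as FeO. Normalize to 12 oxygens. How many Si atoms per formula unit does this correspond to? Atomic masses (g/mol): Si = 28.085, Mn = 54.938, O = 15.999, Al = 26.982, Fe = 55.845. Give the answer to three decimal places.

3.009 Si apfu

MnO (M=70.937): mol = 0.32578; Mn = 0.32578, O = 0.32578.
FeO (M=71.844): mol = 0.28284; Fe = 0.28284, O = 0.28284.
Al2O3 (M=101.961): mol = 0.20331; Al = 0.40662, O = 0.60993.
SiO2 (M=60.083): mol = 0.61299; Si = 0.61299, O = 1.22598.
ΣO = 2.44453; factor = 12/ΣO = 4.90892.
Si apfu = 0.61299 × 4.90892 = 3.009.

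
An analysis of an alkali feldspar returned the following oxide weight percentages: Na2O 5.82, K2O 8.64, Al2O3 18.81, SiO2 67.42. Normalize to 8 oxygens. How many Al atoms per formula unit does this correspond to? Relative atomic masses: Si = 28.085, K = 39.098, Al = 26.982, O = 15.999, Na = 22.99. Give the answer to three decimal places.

0.989 Al apfu

Na2O: 5.82/61.979 = 0.09390 mol → 0.18780 mol Na, 0.09390 mol O.
K2O: 8.64/94.195 = 0.09172 mol → 0.18344 mol K, 0.09172 mol O.
Al2O3: 18.81/101.961 = 0.18448 mol → 0.36896 mol Al, 0.55344 mol O.
SiO2: 67.42/60.083 = 1.12211 mol → 1.12211 mol Si, 2.24422 mol O.
Total oxygen = 2.98328 mol. Normalization factor = 8/2.98328 = 2.68161.
Al per 8 O = 0.36896 × 2.68161 = 0.989.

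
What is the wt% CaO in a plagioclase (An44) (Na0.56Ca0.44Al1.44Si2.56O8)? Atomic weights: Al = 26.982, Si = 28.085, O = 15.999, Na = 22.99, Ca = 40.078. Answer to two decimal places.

M(Na0.56Ca0.44Al1.44Si2.56O8) = 269.252 g/mol; M(CaO) = 56.077 g/mol.
Moles CaO per formula unit = 0.44 Ca ÷ 1 = 0.4400.
CaO fraction = (0.4400 × 56.077) / 269.252 = 24.674/269.252 = 0.0916.

9.16 wt%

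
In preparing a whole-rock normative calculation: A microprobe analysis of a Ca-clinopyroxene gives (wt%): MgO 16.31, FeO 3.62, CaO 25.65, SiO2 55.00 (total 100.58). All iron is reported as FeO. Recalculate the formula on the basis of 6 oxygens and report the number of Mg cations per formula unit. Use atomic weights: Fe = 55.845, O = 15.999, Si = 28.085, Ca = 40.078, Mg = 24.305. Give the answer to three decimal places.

MgO: 16.31/40.304 = 0.40467 mol → 0.40467 mol Mg, 0.40467 mol O.
FeO: 3.62/71.844 = 0.05039 mol → 0.05039 mol Fe, 0.05039 mol O.
CaO: 25.65/56.077 = 0.45741 mol → 0.45741 mol Ca, 0.45741 mol O.
SiO2: 55.00/60.083 = 0.91540 mol → 0.91540 mol Si, 1.83080 mol O.
Total oxygen = 2.74327 mol. Normalization factor = 6/2.74327 = 2.18717.
Mg per 6 O = 0.40467 × 2.18717 = 0.885.

0.885 Mg apfu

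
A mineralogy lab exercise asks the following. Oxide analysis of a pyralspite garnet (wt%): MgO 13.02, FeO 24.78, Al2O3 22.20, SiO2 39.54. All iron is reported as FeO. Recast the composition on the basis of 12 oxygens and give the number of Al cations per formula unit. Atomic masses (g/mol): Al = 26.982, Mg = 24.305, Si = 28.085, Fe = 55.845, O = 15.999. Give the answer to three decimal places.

1.981 Al apfu

MgO (M=40.304): mol = 0.32304; Mg = 0.32304, O = 0.32304.
FeO (M=71.844): mol = 0.34491; Fe = 0.34491, O = 0.34491.
Al2O3 (M=101.961): mol = 0.21773; Al = 0.43546, O = 0.65319.
SiO2 (M=60.083): mol = 0.65809; Si = 0.65809, O = 1.31618.
ΣO = 2.63732; factor = 12/ΣO = 4.55007.
Al apfu = 0.43546 × 4.55007 = 1.981.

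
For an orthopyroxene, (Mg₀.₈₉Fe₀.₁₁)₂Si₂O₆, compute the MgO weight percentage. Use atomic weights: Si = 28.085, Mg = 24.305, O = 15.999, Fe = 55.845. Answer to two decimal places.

34.54 wt%

Molar mass of (Mg₀.₈₉Fe₀.₁₁)₂Si₂O₆ = 1.78·24.305 + 0.22·55.845 + 2·28.085 + 6·15.999 = 207.713 g/mol.
Each formula unit contains 1.78 Mg, equivalent to 1.78/1 = 1.7800 mol MgO.
M(MgO) = 1×24.305 + 1×15.999 = 40.304 g/mol.
Mass of MgO per formula unit = 1.7800 × 40.304 = 71.741 g.
MgO wt% = 71.741 / 207.713 × 100 = 34.54%.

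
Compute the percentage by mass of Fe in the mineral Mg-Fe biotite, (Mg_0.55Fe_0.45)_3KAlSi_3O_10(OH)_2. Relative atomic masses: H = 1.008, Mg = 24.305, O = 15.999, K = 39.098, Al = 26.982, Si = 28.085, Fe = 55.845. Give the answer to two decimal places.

M((Mg_0.55Fe_0.45)_3KAlSi_3O_10(OH)_2) = 459.833 g/mol.
Fe contributes 1.35 × 55.845 = 75.391 g per mole.
75.391/459.833 = 0.1640 → 16.40%.

16.40 weight percent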